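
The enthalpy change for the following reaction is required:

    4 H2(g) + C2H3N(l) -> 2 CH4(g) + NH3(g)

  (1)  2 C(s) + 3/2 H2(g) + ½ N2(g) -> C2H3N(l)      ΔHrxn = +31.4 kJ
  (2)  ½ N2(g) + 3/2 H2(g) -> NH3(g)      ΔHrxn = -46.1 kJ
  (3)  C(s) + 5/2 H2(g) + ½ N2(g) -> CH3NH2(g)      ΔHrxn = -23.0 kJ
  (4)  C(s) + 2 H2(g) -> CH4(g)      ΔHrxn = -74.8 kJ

ΔHrxn = -227.1 kJ

(1) reversed: -31.4 kJ
(2) as written: -46.1 kJ
(3): not needed.
(4) × 2: (2)·(-74.8) = -149.6 kJ
Summing the manipulated equations, ΔHrxn = (-31.4) + (-46.1) + (-149.6) = -227.1 kJ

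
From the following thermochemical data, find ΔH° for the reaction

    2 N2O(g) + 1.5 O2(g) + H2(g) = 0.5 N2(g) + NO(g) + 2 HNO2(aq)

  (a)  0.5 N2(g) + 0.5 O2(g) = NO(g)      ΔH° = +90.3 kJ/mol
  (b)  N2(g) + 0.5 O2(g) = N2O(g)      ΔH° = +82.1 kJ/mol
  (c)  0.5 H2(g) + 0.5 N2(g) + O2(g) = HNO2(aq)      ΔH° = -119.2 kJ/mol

ΔH° = -312.3 kJ/mol

(a) as written: +90.3 kJ/mol
(b) reversed and × 2: (-2)·(+82.1) = -164.2 kJ/mol
(c) × 2: (2)·(-119.2) = -238.4 kJ/mol
Since enthalpy is a state function, ΔH° = (1)·(+90.3) + (-2)·(+82.1) + (2)·(-119.2) = -312.3 kJ/mol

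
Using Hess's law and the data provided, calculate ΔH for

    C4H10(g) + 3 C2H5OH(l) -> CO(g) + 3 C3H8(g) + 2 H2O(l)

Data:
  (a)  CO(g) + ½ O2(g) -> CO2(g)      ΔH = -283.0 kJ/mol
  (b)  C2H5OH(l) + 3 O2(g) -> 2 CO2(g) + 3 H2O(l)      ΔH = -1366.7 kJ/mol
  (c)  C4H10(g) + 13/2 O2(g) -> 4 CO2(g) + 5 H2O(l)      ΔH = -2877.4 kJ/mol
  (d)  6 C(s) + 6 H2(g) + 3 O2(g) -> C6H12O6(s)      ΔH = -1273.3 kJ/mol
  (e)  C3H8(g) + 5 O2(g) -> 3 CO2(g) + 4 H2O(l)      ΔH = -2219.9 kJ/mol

(a) reversed (reverse to put CO(g) on the product side): +283.0 kJ/mol
(b) × 3 (scale by 3 for the 3 C2H5OH(l)): (3)·(-1366.7) = -4100.1 kJ/mol
(c) as written (C4H10(g) already on the reactant side): -2877.4 kJ/mol
(d): not needed (C(s) appears nowhere else).
(e) reversed and × 3 (C3H8(g) must end up as a product; ×3 to match 3 C3H8(g) in the target): (-3)·(-2219.9) = +6659.7 kJ/mol
ΔH = (+283.0) + (-4100.1) + (-2877.4) + (+6659.7) = -34.8 kJ/mol

ΔH = -34.8 kJ/mol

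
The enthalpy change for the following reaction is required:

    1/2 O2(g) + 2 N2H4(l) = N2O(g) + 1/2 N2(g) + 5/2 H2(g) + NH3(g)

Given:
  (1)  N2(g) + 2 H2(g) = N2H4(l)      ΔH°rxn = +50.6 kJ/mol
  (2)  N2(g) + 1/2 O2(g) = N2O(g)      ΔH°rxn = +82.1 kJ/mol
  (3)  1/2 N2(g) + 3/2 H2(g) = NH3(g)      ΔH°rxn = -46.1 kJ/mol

(1) reversed and × 2 (reverse to put N2H4(l) on the reactant side; scale by 2 for the 2 N2H4(l)): (-2)·(+50.6) = -101.2 kJ/mol
(2) as written (N2O(g) already on the product side): +82.1 kJ/mol
(3) as written (NH3(g) already on the product side): -46.1 kJ/mol
Combining the equations, ΔH°rxn = (-101.2) + (+82.1) + (-46.1) = -65.2 kJ/mol

ΔH°rxn = -65.2 kJ/mol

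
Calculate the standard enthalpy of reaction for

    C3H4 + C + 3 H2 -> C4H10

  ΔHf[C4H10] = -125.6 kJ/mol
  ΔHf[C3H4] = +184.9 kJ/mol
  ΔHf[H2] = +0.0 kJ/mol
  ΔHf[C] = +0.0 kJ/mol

ΔHrxn = -310.5 kJ/mol

ΔH°rxn = Σ nΔHf°(products) − Σ nΔHf°(reactants).
Products: 1·(-125.6) = -125.6
Reactants: 1·(+184.9) + 1·(+0.0) + 3·(+0.0) = +184.9
ΔHrxn = (-125.6) − (+184.9) = -310.5 kJ/mol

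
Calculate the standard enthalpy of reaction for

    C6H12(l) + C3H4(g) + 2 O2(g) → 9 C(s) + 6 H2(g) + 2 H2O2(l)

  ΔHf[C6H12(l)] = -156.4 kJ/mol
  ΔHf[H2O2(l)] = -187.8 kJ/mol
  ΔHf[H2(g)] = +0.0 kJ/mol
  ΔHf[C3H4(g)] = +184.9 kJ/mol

ΔH_rxn = -404.1 kJ/mol

Products: 9·(+0.0) + 6·(+0.0) + 2·(-187.8) = -375.6
Reactants: 1·(-156.4) + 1·(+184.9) + 2·(+0.0) = +28.5
ΔH_rxn = (-375.6) − (+28.5) = -404.1 kJ/mol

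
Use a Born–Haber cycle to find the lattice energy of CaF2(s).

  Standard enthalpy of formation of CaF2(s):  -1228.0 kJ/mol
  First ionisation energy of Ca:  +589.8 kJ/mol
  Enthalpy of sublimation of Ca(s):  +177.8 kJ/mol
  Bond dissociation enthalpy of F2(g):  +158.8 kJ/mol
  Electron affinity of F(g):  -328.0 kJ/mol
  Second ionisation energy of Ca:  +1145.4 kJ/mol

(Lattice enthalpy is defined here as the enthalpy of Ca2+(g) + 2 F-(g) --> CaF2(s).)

U = -2643.8 kJ/mol

ΔHf° = 1·ΔHsub + 1·(ΣIE) + 1·D(F2) + 2·EA + U
-1228.0 = 1·(+177.8) + 1·(+1735.2) + 1·(+158.8) + 2·(-328.0) + U
U = -1228.0 − (+1415.8) = -2643.8 kJ/mol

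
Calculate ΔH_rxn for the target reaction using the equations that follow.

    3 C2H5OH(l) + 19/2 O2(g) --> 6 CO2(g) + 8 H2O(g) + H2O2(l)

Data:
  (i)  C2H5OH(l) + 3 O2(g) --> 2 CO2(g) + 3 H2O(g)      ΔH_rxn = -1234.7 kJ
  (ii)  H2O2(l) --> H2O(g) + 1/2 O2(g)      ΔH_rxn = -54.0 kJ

(i) × 3 (scale by 3 for the 3 C2H5OH(l)): (3)·(-1234.7) = -3704.1 kJ
(ii) reversed (H2O2(l) must end up as a product): +54.0 kJ
ΔH_rxn = (3)·(-1234.7) + (-1)·(-54.0) = -3650.1 kJ

ΔH_rxn = -3650.1 kJ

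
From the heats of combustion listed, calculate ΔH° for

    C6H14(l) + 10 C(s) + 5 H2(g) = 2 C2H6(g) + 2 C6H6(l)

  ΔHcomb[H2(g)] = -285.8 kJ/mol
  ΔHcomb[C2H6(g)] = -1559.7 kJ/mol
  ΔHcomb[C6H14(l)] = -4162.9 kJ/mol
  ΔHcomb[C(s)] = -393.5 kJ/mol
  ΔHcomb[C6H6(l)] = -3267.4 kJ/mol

With combustion enthalpies, reactants minus products:
= [1·(-4162.9) + 10·(-393.5) + 5·(-285.8)] − [2·(-1559.7) + 2·(-3267.4)]
= 127.3 kJ/mol

ΔH° = 127.3 kJ/mol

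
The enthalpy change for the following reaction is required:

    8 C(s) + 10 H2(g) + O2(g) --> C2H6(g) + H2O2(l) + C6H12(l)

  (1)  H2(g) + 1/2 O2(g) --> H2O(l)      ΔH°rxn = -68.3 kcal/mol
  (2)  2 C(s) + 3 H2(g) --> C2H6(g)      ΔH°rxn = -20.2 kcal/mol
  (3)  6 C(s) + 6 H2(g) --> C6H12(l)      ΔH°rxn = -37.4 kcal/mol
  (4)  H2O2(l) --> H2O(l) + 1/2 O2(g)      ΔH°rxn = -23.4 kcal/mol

(1) as written: -68.3 kcal/mol
(2) as written: -20.2 kcal/mol
(3) as written: -37.4 kcal/mol
(4) reversed: +23.4 kcal/mol
Summing the manipulated equations, ΔH°rxn = (1)·(-68.3) + (1)·(-20.2) + (1)·(-37.4) + (-1)·(-23.4) = -102.5 kcal/mol

ΔH°rxn = -102.5 kcal/mol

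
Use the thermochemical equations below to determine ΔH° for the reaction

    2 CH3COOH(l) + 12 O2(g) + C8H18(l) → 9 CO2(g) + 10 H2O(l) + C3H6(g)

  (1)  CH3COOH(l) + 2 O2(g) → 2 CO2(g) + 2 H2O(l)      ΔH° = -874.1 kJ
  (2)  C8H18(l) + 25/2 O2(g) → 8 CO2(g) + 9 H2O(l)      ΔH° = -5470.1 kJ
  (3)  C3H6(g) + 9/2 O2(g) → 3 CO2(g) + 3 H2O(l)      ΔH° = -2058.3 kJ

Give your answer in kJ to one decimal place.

(1) × 2 (×2 to match 2 CH3COOH(l) in the target): (2)·(-874.1) = -1748.2 kJ
(2) as written (C8H18(l) already on the reactant side): -5470.1 kJ
(3) reversed (C3H6(g) must end up as a product): +2058.3 kJ
ΔH° = (-1748.2) + (-5470.1) + (+2058.3) = -5160.0 kJ

ΔH° = -5160.0 kJ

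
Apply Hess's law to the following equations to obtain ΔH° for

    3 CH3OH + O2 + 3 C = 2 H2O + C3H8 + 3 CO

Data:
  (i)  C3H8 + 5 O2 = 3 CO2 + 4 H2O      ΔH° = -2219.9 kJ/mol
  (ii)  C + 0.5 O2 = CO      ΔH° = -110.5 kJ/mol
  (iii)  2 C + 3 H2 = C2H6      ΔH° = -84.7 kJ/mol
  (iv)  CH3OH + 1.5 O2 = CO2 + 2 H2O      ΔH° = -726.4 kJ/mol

(i) reversed: +2219.9 kJ/mol
(ii) × 3: (3)·(-110.5) = -331.5 kJ/mol
(iii): not needed.
(iv) × 3: (3)·(-726.4) = -2179.2 kJ/mol
By Hess's law, ΔH° = (-1)·(-2219.9) + (3)·(-110.5) + (3)·(-726.4) = -290.8 kJ/mol

ΔH° = -290.8 kJ/mol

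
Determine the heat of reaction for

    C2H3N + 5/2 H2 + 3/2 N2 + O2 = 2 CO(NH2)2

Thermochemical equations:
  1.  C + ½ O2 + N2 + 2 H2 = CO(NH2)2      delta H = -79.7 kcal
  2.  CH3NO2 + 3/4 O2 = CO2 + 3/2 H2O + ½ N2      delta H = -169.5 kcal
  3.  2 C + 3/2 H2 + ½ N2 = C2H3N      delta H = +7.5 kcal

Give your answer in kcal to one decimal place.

delta H = -166.9 kcal

eq. 1 × 2 (scale by 2 for the 2 CO(NH2)2): (2)·(-79.7) = -159.4 kcal
eq. 2: not needed (H2O appears nowhere else).
eq. 3 reversed (reverse to put C2H3N on the reactant side): -7.5 kcal
Summing the manipulated equations, delta H = (2)·(-79.7) + (-1)·(+7.5) = -166.9 kcal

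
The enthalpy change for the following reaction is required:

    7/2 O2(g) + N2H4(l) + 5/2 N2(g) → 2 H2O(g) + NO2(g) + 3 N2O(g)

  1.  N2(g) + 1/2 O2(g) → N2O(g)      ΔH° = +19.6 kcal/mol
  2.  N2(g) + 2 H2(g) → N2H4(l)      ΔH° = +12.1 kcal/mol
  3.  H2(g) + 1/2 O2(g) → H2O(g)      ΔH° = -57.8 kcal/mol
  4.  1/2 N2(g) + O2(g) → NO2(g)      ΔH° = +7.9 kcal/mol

ΔH° = -61.0 kcal/mol

eq. 1 × 3: (3)·(+19.6) = +58.8 kcal/mol
eq. 2 reversed: -12.1 kcal/mol
eq. 3 × 2: (2)·(-57.8) = -115.6 kcal/mol
eq. 4 as written: +7.9 kcal/mol
ΔH° = (3)·(+19.6) + (-1)·(+12.1) + (2)·(-57.8) + (1)·(+7.9) = -61.0 kcal/mol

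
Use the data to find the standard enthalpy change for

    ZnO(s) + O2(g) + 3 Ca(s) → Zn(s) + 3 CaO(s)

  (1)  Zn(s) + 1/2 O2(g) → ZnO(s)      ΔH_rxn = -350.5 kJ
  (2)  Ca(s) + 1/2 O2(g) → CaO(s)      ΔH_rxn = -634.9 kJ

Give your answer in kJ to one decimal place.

ΔH_rxn = -1554.2 kJ

(1) reversed: +350.5 kJ
(2) × 3: (3)·(-634.9) = -1904.7 kJ
ΔH_rxn = (+350.5) + (-1904.7) = -1554.2 kJ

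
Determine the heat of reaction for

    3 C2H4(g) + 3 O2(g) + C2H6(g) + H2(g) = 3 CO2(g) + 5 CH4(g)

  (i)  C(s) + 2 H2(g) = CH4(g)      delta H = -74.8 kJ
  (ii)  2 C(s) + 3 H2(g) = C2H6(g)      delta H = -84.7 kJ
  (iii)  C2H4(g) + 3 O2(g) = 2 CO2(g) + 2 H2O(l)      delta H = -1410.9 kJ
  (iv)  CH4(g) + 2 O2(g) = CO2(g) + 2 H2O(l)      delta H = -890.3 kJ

delta H = -1626.7 kJ

(i) × 2: (2)·(-74.8) = -149.6 kJ
(ii) reversed (C2H6(g) must end up as a reactant): +84.7 kJ
(iii) × 3 (scale by 3 for the 3 C2H4(g)): (3)·(-1410.9) = -4232.7 kJ
(iv) reversed and × 3: (-3)·(-890.3) = +2670.9 kJ
delta H = (2)·(-74.8) + (-1)·(-84.7) + (3)·(-1410.9) + (-3)·(-890.3) = -1626.7 kJ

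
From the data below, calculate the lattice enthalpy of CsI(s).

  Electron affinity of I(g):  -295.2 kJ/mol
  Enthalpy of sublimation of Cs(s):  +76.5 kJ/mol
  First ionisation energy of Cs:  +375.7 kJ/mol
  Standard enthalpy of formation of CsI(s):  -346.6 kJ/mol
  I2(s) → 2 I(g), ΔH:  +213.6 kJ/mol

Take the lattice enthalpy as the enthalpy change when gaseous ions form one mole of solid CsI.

U = -610.4 kJ/mol

ΔHf° = 1·ΔHsub + 1·(ΣIE) + 1/2·D(I2) + 1·EA + U
-346.6 = 1·(+76.5) + 1·(+375.7) + 1/2·(+213.6) + 1·(-295.2) + U
U = -346.6 − (+263.8) = -610.4 kJ/mol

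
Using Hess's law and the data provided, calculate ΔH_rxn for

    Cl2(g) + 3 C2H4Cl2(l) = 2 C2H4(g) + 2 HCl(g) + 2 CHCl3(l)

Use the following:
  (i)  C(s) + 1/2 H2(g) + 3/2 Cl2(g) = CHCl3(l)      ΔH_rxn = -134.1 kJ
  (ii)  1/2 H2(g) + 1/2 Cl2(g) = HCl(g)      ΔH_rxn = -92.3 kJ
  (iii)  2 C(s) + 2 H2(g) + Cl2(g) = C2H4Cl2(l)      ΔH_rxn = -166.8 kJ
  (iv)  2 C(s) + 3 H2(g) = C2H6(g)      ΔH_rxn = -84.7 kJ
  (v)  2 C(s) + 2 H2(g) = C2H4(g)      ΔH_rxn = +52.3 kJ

(i) × 2: (2)·(-134.1) = -268.2 kJ
(ii) × 2: (2)·(-92.3) = -184.6 kJ
(iii) reversed and × 3: (-3)·(-166.8) = +500.4 kJ
(iv): not needed.
(v) × 2: (2)·(+52.3) = +104.6 kJ
ΔH_rxn = (2)·(-134.1) + (2)·(-92.3) + (-3)·(-166.8) + (2)·(+52.3) = 152.2 kJ

ΔH_rxn = 152.2 kJ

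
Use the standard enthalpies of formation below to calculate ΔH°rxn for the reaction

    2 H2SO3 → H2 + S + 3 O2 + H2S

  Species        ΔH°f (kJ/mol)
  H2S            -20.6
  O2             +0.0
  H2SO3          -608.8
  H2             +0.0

ΔH°rxn = 1197.0 kJ/mol

Products: 1·(+0.0) + 1·(+0.0) + 3·(+0.0) + 1·(-20.6) = -20.6
Reactants: 2·(-608.8) = -1217.6
ΔH°rxn = (-20.6) − (-1217.6) = 1197.0 kJ/mol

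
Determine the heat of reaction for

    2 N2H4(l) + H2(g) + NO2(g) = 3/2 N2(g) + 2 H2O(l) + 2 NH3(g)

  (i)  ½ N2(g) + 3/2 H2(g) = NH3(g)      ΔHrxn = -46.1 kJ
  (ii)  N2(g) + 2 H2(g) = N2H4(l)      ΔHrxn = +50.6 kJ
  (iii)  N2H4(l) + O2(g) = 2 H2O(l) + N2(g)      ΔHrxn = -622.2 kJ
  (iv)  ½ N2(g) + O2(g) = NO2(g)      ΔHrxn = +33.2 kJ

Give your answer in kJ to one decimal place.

(i) × 2 (scale by 2 for the 2 NH3(g)): (2)·(-46.1) = -92.2 kJ
(ii) reversed: -50.6 kJ
(iii) as written (H2O(l) already on the product side): -622.2 kJ
(iv) reversed (NO2(g) must end up as a reactant): -33.2 kJ
ΔHrxn = (2)·(-46.1) + (-1)·(+50.6) + (1)·(-622.2) + (-1)·(+33.2) = -798.2 kJ

ΔHrxn = -798.2 kJ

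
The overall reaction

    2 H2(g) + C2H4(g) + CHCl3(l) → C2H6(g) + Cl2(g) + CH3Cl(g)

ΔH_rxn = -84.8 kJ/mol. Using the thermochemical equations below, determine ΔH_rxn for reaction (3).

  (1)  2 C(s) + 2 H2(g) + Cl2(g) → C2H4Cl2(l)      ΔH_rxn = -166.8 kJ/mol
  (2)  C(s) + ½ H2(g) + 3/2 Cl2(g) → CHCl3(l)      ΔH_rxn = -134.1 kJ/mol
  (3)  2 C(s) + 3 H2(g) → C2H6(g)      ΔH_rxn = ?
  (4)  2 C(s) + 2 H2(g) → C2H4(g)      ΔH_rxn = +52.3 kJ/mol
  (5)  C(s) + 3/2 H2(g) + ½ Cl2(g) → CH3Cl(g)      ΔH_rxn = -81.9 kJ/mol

(1): not needed (C2H4Cl2(l) appears nowhere else).
(2) reversed (reverse to put CHCl3(l) on the reactant side): +134.1 kJ/mol
(3) as written (C2H6(g) already on the product side): contributes x
(4) reversed (C2H4(g) must end up as a reactant): -52.3 kJ/mol
(5) as written (CH3Cl(g) already on the product side): -81.9 kJ/mol
-84.8 = (+134.1) + (-52.3) + (-81.9) + x
x = (-84.8 − (-0.1)) / (1) = -84.7 kJ/mol

ΔH_rxn = -84.7 kJ/mol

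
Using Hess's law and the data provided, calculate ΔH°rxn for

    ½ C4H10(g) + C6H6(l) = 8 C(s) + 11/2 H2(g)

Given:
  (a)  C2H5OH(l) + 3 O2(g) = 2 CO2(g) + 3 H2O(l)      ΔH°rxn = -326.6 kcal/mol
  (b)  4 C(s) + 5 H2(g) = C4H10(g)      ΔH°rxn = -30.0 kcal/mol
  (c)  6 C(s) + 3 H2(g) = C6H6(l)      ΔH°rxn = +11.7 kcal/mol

(a): not needed (CO2(g) appears nowhere else).
(b) reversed and × 1/2 (reverse to put C4H10(g) on the reactant side; ×1/2 to match 1/2 C4H10(g) in the target): (-1/2)·(-30.0) = +15.0 kcal/mol
(c) reversed (reverse to put C6H6(l) on the reactant side): -11.7 kcal/mol
Summing the manipulated equations, ΔH°rxn = (+15.0) + (-11.7) = 3.3 kcal/mol

ΔH°rxn = 3.3 kcal/mol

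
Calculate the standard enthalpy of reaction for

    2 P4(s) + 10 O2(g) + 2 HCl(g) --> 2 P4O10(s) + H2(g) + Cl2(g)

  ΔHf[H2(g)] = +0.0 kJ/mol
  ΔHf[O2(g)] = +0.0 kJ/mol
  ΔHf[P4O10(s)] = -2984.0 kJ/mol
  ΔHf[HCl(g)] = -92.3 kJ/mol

ΔH°rxn = -5783.4 kJ/mol

Products: 2·(-2984.0) + 1·(+0.0) + 1·(+0.0) = -5968.0
Reactants: 2·(+0.0) + 10·(+0.0) + 2·(-92.3) = -184.6
ΔH°rxn = (-5968.0) − (-184.6) = -5783.4 kJ/mol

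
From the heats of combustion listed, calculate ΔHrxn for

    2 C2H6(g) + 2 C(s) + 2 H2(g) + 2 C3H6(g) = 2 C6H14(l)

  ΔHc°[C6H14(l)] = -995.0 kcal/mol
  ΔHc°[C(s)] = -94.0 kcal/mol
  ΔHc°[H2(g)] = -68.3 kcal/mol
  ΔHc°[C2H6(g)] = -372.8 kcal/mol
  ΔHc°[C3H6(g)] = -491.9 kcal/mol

ΔHrxn = -64.0 kcal/mol

With combustion enthalpies, reactants minus products:
= [2·(-372.8) + 2·(-94.0) + 2·(-68.3) + 2·(-491.9)] − [2·(-995.0)]
= -64.0 kcal/mol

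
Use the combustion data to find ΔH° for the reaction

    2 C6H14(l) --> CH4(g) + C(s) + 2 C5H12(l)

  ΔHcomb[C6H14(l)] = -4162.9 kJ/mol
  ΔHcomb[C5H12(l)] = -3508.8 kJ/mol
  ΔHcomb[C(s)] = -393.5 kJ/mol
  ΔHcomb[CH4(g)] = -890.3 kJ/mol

ΔH° = -24.4 kJ/mol

Using ΔH = Σ nΔHc°(reactants) − Σ nΔHc°(products):
= [2·(-4162.9)] − [1·(-890.3) + 1·(-393.5) + 2·(-3508.8)]
= -24.4 kJ/mol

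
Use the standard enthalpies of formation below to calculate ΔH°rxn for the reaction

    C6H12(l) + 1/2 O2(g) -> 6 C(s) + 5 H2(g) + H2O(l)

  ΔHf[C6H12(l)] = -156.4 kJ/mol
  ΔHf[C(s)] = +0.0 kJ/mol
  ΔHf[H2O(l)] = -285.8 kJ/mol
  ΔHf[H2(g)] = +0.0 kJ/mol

Products: 6·(+0.0) + 5·(+0.0) + 1·(-285.8) = -285.8
Reactants: 1·(-156.4) + 1/2·(+0.0) = -156.4
ΔH°rxn = (-285.8) − (-156.4) = -129.4 kJ/mol

ΔH°rxn = -129.4 kJ/mol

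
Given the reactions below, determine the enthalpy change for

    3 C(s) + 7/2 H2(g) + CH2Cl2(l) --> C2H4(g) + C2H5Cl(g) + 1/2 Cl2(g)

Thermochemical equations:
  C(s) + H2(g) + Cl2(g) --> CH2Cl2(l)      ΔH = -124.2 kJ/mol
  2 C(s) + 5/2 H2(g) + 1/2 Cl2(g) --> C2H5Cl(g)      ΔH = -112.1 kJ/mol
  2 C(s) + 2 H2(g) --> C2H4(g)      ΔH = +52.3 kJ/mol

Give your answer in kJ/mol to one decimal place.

ΔH = 64.4 kJ/mol

equation 1 reversed: +124.2 kJ/mol
equation 2 as written: -112.1 kJ/mol
equation 3 as written: +52.3 kJ/mol
By Hess's law, ΔH = (+124.2) + (-112.1) + (+52.3) = 64.4 kJ/mol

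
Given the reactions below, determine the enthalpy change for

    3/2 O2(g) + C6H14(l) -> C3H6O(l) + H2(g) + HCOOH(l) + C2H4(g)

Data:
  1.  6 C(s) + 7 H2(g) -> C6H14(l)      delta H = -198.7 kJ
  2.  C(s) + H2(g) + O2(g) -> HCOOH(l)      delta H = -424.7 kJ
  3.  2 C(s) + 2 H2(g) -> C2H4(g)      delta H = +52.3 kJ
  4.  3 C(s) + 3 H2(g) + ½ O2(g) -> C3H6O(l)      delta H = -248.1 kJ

eq. 1 reversed (C6H14(l) must end up as a reactant): +198.7 kJ
eq. 2 as written (HCOOH(l) already on the product side): -424.7 kJ
eq. 3 as written (C2H4(g) already on the product side): +52.3 kJ
eq. 4 as written (C3H6O(l) already on the product side): -248.1 kJ
delta H = (-1)·(-198.7) + (1)·(-424.7) + (1)·(+52.3) + (1)·(-248.1) = -421.8 kJ

delta H = -421.8 kJ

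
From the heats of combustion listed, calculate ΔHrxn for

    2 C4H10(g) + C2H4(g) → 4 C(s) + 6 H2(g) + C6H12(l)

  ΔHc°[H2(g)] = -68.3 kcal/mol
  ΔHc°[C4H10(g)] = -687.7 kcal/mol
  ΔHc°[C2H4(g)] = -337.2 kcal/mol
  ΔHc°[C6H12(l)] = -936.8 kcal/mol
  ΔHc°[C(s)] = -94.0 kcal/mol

Using ΔH = Σ nΔHc°(reactants) − Σ nΔHc°(products):
= [2·(-687.7) + 1·(-337.2)] − [4·(-94.0) + 6·(-68.3) + 1·(-936.8)]
= 10.0 kcal/mol

ΔHrxn = 10.0 kcal/mol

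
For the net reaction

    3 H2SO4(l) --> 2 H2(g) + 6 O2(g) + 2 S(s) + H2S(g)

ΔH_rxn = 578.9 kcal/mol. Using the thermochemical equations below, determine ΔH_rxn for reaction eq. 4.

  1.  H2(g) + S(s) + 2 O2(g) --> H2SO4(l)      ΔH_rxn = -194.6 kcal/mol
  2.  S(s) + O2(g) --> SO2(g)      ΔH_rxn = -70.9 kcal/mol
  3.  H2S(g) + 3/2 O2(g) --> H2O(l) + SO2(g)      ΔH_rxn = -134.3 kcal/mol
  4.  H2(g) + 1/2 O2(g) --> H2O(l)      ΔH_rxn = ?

ΔH_rxn = -68.3 kcal/mol

eq. 1 reversed and × 3: (-3)·(-194.6) = +583.8 kcal/mol
eq. 2 as written: -70.9 kcal/mol
eq. 3 reversed: +134.3 kcal/mol
eq. 4 as written: contributes x
+578.9 = (+583.8) + (-70.9) + (+134.3) + x
x = (+578.9 − (+647.2)) / (1) = -68.3 kcal/mol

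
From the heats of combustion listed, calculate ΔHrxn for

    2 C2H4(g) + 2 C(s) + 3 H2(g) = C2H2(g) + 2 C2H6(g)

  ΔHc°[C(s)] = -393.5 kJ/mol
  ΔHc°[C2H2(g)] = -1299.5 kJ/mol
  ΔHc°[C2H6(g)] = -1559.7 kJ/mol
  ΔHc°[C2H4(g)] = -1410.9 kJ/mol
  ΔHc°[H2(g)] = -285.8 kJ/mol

With combustion enthalpies, reactants minus products:
= [2·(-1410.9) + 2·(-393.5) + 3·(-285.8)] − [1·(-1299.5) + 2·(-1559.7)]
= -47.3 kJ/mol

ΔHrxn = -47.3 kJ/mol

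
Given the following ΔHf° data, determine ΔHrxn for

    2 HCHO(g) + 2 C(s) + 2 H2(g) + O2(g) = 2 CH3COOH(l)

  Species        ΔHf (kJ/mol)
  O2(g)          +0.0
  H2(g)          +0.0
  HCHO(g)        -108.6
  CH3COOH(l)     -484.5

ΔHrxn = -751.8 kJ/mol

Products: 2·(-484.5) = -969.0
Reactants: 2·(-108.6) + 2·(+0.0) + 2·(+0.0) + 1·(+0.0) = -217.2
ΔHrxn = (-969.0) − (-217.2) = -751.8 kJ/mol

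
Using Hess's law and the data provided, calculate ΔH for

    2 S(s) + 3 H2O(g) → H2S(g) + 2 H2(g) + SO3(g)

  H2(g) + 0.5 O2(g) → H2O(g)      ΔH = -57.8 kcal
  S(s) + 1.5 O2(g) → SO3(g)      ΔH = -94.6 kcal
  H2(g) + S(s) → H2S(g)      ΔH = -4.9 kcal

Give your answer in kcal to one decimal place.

ΔH = 73.9 kcal

equation 1 reversed and × 3: (-3)·(-57.8) = +173.4 kcal
equation 2 as written: -94.6 kcal
equation 3 as written: -4.9 kcal
By Hess's law, ΔH = (+173.4) + (-94.6) + (-4.9) = 73.9 kcal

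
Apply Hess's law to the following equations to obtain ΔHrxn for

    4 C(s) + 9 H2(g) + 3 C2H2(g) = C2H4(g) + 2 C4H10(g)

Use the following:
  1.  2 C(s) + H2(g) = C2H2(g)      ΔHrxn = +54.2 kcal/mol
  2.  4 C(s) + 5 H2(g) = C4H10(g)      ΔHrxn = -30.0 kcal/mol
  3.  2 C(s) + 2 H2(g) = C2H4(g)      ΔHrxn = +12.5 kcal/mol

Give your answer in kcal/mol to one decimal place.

ΔHrxn = -210.1 kcal/mol

eq. 1 reversed and × 3: (-3)·(+54.2) = -162.6 kcal/mol
eq. 2 × 2: (2)·(-30.0) = -60.0 kcal/mol
eq. 3 as written: +12.5 kcal/mol
By Hess's law, ΔHrxn = (-3)·(+54.2) + (2)·(-30.0) + (1)·(+12.5) = -210.1 kcal/mol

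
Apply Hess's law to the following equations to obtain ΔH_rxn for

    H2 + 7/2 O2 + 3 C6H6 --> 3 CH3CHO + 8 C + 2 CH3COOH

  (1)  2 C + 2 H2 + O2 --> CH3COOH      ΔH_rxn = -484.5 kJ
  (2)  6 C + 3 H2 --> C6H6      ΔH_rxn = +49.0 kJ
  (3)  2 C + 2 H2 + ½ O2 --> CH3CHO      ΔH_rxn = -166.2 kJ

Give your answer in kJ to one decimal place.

ΔH_rxn = -1614.6 kJ

(1) × 2: (2)·(-484.5) = -969.0 kJ
(2) reversed and × 3: (-3)·(+49.0) = -147.0 kJ
(3) × 3: (3)·(-166.2) = -498.6 kJ
Since enthalpy is a state function, ΔH_rxn = (2)·(-484.5) + (-3)·(+49.0) + (3)·(-166.2) = -1614.6 kJ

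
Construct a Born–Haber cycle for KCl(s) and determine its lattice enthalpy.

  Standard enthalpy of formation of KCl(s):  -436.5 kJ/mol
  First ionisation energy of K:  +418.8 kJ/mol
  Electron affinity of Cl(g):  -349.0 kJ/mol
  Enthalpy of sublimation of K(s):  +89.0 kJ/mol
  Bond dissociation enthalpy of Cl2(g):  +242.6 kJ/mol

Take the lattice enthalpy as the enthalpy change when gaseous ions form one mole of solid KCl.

ΔHf° = 1·ΔHsub + 1·(ΣIE) + 1/2·D(Cl2) + 1·EA + U
-436.5 = 1·(+89.0) + 1·(+418.8) + 1/2·(+242.6) + 1·(-349.0) + U
U = -436.5 − (+280.1) = -716.6 kJ/mol

U = -716.6 kJ/mol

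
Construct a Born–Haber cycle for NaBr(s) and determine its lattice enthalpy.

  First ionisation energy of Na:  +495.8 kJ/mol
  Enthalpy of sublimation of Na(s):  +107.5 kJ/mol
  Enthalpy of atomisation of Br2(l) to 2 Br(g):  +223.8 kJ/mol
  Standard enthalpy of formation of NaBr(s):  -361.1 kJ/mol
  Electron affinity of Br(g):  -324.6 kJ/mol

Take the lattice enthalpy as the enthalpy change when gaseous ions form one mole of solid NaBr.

ΔHf° = 1·ΔHsub + 1·(ΣIE) + 1/2·D(Br2) + 1·EA + U
-361.1 = 1·(+107.5) + 1·(+495.8) + 1/2·(+223.8) + 1·(-324.6) + U
U = -361.1 − (+390.6) = -751.7 kJ/mol

U = -751.7 kJ/mol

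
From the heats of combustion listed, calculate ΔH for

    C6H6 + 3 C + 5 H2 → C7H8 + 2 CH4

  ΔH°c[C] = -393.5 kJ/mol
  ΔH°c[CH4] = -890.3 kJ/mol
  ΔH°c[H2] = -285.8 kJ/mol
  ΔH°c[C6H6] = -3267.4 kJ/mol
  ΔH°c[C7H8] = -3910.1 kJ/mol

ΔH = -186.2 kJ/mol

With combustion enthalpies, reactants minus products:
= [1·(-3267.4) + 3·(-393.5) + 5·(-285.8)] − [1·(-3910.1) + 2·(-890.3)]
= -186.2 kJ/mol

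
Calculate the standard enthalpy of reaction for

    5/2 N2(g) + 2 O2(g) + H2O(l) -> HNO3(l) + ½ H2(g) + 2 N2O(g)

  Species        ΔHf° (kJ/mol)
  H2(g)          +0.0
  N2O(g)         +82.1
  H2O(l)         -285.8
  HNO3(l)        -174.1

Products: 1·(-174.1) + 1/2·(+0.0) + 2·(+82.1) = -9.9
Reactants: 5/2·(+0.0) + 2·(+0.0) + 1·(-285.8) = -285.8
ΔH° = (-9.9) − (-285.8) = 275.9 kJ/mol

ΔH° = 275.9 kJ/mol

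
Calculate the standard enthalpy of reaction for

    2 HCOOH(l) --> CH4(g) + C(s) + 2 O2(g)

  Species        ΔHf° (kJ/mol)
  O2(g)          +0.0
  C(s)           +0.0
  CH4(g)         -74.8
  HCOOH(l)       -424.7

ΔH°rxn = Σ nΔHf°(products) − Σ nΔHf°(reactants).
Products: 1·(-74.8) + 1·(+0.0) + 2·(+0.0) = -74.8
Reactants: 2·(-424.7) = -849.4
ΔH°rxn = (-74.8) − (-849.4) = 774.6 kJ/mol

ΔH°rxn = 774.6 kJ/mol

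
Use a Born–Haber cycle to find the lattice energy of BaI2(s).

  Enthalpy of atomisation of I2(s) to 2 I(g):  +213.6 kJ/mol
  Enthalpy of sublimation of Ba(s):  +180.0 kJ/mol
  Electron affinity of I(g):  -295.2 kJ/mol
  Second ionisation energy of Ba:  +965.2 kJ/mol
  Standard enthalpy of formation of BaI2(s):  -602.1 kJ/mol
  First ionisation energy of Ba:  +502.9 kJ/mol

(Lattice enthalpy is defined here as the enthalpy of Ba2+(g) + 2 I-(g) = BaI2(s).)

U = -1873.4 kJ/mol

ΔHf° = 1·ΔHsub + 1·(ΣIE) + 1·D(I2) + 2·EA + U
-602.1 = 1·(+180.0) + 1·(+1468.1) + 1·(+213.6) + 2·(-295.2) + U
U = -602.1 − (+1271.3) = -1873.4 kJ/mol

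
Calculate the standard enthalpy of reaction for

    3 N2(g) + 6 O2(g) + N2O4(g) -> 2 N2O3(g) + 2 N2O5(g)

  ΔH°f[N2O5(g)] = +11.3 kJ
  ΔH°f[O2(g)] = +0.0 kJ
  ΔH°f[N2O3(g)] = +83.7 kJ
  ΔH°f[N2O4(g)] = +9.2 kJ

ΔH°rxn = Σ nΔHf°(products) − Σ nΔHf°(reactants).
Products: 2·(+83.7) + 2·(+11.3) = +190.0
Reactants: 3·(+0.0) + 6·(+0.0) + 1·(+9.2) = +9.2
ΔH_rxn = (+190.0) − (+9.2) = 180.8 kJ

ΔH_rxn = 180.8 kJ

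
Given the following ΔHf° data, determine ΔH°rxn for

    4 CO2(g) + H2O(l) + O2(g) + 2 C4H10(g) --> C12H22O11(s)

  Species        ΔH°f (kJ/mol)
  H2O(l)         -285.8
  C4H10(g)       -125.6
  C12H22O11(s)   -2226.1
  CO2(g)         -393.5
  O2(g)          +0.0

Products: 1·(-2226.1) = -2226.1
Reactants: 4·(-393.5) + 1·(-285.8) + 1·(+0.0) + 2·(-125.6) = -2111.0
ΔH°rxn = (-2226.1) − (-2111.0) = -115.1 kJ/mol

ΔH°rxn = -115.1 kJ/mol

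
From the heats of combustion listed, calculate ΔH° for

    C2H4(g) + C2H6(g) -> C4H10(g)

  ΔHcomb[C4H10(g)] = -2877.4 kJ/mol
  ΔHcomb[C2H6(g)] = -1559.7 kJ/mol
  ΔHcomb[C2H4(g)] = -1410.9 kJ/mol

ΔH° = -93.2 kJ/mol

Using ΔH = Σ nΔHc°(reactants) − Σ nΔHc°(products):
= [1·(-1410.9) + 1·(-1559.7)] − [1·(-2877.4)]
= -93.2 kJ/mol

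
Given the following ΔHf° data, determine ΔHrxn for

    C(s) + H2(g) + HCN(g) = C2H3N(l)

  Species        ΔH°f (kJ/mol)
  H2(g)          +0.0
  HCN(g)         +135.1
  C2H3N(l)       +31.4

ΔH°rxn = Σ nΔHf°(products) − Σ nΔHf°(reactants).
Products: 1·(+31.4) = +31.4
Reactants: 1·(+0.0) + 1·(+0.0) + 1·(+135.1) = +135.1
ΔHrxn = (+31.4) − (+135.1) = -103.7 kJ/mol

ΔHrxn = -103.7 kJ/mol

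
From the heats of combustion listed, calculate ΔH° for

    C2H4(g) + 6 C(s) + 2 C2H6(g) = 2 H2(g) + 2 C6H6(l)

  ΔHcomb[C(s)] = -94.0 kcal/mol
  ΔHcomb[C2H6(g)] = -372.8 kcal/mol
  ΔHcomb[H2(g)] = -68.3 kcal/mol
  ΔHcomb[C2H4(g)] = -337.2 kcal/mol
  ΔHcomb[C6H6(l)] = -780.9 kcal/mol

Using ΔH = Σ nΔHc°(reactants) − Σ nΔHc°(products):
= [1·(-337.2) + 6·(-94.0) + 2·(-372.8)] − [2·(-68.3) + 2·(-780.9)]
= 51.6 kcal/mol

ΔH° = 51.6 kcal/mol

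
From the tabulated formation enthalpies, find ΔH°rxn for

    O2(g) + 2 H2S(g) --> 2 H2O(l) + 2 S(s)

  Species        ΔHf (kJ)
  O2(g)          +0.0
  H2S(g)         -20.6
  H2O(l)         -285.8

ΔH°rxn = -530.4 kJ

Products: 2·(-285.8) + 2·(+0.0) = -571.6
Reactants: 1·(+0.0) + 2·(-20.6) = -41.2
ΔH°rxn = (-571.6) − (-41.2) = -530.4 kJ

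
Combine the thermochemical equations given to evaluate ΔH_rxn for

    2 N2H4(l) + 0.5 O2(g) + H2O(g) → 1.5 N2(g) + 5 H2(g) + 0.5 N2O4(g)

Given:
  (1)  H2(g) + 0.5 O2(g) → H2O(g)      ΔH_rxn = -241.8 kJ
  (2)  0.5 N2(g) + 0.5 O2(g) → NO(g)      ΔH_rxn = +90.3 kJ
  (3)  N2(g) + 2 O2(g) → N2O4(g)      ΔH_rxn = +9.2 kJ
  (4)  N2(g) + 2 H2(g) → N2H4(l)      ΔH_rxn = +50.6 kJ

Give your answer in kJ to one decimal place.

(1) reversed: +241.8 kJ
(2): not needed.
(3) × 1/2: (1/2)·(+9.2) = +4.6 kJ
(4) reversed and × 2: (-2)·(+50.6) = -101.2 kJ
Since enthalpy is a state function, ΔH_rxn = (+241.8) + (+4.6) + (-101.2) = 145.2 kJ

ΔH_rxn = 145.2 kJ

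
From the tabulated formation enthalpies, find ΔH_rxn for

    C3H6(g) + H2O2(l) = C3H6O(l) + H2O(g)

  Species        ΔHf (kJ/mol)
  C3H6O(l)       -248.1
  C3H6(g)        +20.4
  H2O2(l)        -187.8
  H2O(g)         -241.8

ΔH°rxn = Σ nΔHf°(products) − Σ nΔHf°(reactants).
Products: 1·(-248.1) + 1·(-241.8) = -489.9
Reactants: 1·(+20.4) + 1·(-187.8) = -167.4
ΔH_rxn = (-489.9) − (-167.4) = -322.5 kJ/mol

ΔH_rxn = -322.5 kJ/mol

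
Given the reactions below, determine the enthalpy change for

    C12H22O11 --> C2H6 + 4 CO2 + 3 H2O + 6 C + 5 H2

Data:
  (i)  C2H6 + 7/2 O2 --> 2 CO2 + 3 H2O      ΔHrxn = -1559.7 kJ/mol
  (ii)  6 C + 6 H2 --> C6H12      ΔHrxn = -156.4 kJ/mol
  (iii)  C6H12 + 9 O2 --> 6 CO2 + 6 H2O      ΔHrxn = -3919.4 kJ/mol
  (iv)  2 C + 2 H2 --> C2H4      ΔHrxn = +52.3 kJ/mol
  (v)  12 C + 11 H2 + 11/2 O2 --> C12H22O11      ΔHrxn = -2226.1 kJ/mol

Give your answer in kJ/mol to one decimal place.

ΔHrxn = -290.0 kJ/mol

(i) reversed: +1559.7 kJ/mol
(ii) as written: -156.4 kJ/mol
(iii) as written: -3919.4 kJ/mol
(iv): not needed.
(v) reversed: +2226.1 kJ/mol
ΔHrxn = (-1)·(-1559.7) + (1)·(-156.4) + (1)·(-3919.4) + (-1)·(-2226.1) = -290.0 kJ/mol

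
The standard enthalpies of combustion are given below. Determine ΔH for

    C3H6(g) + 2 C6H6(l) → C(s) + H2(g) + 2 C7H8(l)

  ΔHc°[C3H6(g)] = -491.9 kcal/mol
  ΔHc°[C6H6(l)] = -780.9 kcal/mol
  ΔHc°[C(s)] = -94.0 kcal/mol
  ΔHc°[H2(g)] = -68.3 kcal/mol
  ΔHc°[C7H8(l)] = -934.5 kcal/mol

Using ΔH = Σ nΔHc°(reactants) − Σ nΔHc°(products):
= [1·(-491.9) + 2·(-780.9)] − [1·(-94.0) + 1·(-68.3) + 2·(-934.5)]
= -22.4 kcal/mol

ΔH = -22.4 kcal/mol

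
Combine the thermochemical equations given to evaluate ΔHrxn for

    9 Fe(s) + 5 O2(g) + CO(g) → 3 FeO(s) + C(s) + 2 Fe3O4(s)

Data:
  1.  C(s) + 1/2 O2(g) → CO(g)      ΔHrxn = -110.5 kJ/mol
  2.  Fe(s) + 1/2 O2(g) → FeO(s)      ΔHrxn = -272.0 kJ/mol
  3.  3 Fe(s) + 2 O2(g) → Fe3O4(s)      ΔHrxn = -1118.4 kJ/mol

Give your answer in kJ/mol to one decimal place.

ΔHrxn = -2942.3 kJ/mol

eq. 1 reversed: +110.5 kJ/mol
eq. 2 × 3: (3)·(-272.0) = -816.0 kJ/mol
eq. 3 × 2: (2)·(-1118.4) = -2236.8 kJ/mol
ΔHrxn = (+110.5) + (-816.0) + (-2236.8) = -2942.3 kJ/mol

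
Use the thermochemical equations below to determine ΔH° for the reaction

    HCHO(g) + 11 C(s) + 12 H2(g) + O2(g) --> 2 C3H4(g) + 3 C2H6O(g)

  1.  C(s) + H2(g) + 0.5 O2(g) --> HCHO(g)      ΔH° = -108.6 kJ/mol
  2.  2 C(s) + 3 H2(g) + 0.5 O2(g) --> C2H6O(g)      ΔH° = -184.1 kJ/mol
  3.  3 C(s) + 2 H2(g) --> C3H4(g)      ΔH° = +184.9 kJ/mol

ΔH° = -73.9 kJ/mol

eq. 1 reversed: +108.6 kJ/mol
eq. 2 × 3: (3)·(-184.1) = -552.3 kJ/mol
eq. 3 × 2: (2)·(+184.9) = +369.8 kJ/mol
Combining the equations, ΔH° = (+108.6) + (-552.3) + (+369.8) = -73.9 kJ/mol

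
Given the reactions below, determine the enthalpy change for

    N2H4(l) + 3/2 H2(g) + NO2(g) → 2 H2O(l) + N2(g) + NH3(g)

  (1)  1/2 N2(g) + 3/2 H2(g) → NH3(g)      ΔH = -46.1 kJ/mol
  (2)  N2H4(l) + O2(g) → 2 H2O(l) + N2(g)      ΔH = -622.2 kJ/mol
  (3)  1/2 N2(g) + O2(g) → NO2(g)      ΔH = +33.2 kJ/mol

(1) as written (NH3(g) already on the product side): -46.1 kJ/mol
(2) as written (N2H4(l) already on the reactant side): -622.2 kJ/mol
(3) reversed (reverse to put NO2(g) on the reactant side): -33.2 kJ/mol
ΔH = (-46.1) + (-622.2) + (-33.2) = -701.5 kJ/mol

ΔH = -701.5 kJ/mol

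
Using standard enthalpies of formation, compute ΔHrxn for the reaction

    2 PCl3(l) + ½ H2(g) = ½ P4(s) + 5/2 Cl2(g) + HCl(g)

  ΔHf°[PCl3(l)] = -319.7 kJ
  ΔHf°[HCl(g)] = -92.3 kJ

Products: 1/2·(+0.0) + 5/2·(+0.0) + 1·(-92.3) = -92.3
Reactants: 2·(-319.7) + 1/2·(+0.0) = -639.4
ΔHrxn = (-92.3) − (-639.4) = 547.1 kJ

ΔHrxn = 547.1 kJ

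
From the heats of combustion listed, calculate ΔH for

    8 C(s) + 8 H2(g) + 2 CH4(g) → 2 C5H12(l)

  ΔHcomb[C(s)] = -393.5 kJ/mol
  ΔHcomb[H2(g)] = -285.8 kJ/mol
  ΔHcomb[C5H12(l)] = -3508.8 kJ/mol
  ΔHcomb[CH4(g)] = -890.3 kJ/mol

With combustion enthalpies, reactants minus products:
= [8·(-393.5) + 8·(-285.8) + 2·(-890.3)] − [2·(-3508.8)]
= -197.4 kJ/mol

ΔH = -197.4 kJ/mol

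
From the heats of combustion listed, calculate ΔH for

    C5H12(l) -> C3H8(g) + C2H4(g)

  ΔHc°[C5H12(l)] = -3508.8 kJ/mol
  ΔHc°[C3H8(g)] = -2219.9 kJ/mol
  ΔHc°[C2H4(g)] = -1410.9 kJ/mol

ΔH = 122.0 kJ/mol

With combustion enthalpies, reactants minus products:
= [1·(-3508.8)] − [1·(-2219.9) + 1·(-1410.9)]
= 122.0 kJ/mol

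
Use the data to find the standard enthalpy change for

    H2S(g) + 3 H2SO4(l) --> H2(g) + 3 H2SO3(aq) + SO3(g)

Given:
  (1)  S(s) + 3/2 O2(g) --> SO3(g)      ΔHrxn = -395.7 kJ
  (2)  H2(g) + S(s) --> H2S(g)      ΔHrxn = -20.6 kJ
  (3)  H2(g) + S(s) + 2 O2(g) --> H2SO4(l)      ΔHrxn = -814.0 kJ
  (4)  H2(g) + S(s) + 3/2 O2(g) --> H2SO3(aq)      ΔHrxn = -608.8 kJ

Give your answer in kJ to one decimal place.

ΔHrxn = 240.5 kJ

(1) as written (SO3(g) already on the product side): -395.7 kJ
(2) reversed (reverse to put H2S(g) on the reactant side): +20.6 kJ
(3) reversed and × 3 (reverse to put H2SO4(l) on the reactant side; scale by 3 for the 3 H2SO4(l)): (-3)·(-814.0) = +2442.0 kJ
(4) × 3 (scale by 3 for the 3 H2SO3(aq)): (3)·(-608.8) = -1826.4 kJ
Combining the equations, ΔHrxn = (1)·(-395.7) + (-1)·(-20.6) + (-3)·(-814.0) + (3)·(-608.8) = 240.5 kJ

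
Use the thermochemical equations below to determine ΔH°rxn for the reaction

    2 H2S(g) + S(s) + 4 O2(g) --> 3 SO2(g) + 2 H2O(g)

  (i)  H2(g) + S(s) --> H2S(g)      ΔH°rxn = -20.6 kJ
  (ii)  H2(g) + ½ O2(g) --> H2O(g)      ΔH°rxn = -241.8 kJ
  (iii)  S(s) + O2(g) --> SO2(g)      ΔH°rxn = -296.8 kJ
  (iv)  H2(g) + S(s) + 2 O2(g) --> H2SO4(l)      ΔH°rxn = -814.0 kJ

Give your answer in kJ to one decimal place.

ΔH°rxn = -1332.8 kJ

(i) reversed and × 2 (reverse to put H2S(g) on the reactant side; scale by 2 for the 2 H2S(g)): (-2)·(-20.6) = +41.2 kJ
(ii) × 2 (scale by 2 for the 2 H2O(g)): (2)·(-241.8) = -483.6 kJ
(iii) × 3 (scale by 3 for the 3 SO2(g)): (3)·(-296.8) = -890.4 kJ
(iv): not needed (H2SO4(l) appears nowhere else).
Since enthalpy is a state function, ΔH°rxn = (-2)·(-20.6) + (2)·(-241.8) + (3)·(-296.8) = -1332.8 kJ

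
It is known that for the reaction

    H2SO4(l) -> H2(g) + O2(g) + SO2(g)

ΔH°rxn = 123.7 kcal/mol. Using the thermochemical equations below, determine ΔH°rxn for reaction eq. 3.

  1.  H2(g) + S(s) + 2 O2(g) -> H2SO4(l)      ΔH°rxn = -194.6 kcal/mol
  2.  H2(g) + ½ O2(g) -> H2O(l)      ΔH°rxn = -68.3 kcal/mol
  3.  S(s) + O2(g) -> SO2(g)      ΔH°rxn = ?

eq. 1 reversed (H2SO4(l) must end up as a reactant): +194.6 kcal/mol
eq. 2: not needed (H2O(l) appears nowhere else).
eq. 3 as written (SO2(g) already on the product side): contributes x
+123.7 = (+194.6) + x
x = (+123.7 − (+194.6)) / (1) = -70.9 kcal/mol

ΔH°rxn = -70.9 kcal/mol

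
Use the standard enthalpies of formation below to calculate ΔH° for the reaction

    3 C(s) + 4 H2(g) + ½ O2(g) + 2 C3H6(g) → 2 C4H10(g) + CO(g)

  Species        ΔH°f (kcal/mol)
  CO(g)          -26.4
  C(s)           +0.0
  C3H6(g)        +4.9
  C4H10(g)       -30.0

ΔH° = -96.2 kcal/mol

Products: 2·(-30.0) + 1·(-26.4) = -86.4
Reactants: 3·(+0.0) + 4·(+0.0) + 1/2·(+0.0) + 2·(+4.9) = +9.8
ΔH° = (-86.4) − (+9.8) = -96.2 kcal/mol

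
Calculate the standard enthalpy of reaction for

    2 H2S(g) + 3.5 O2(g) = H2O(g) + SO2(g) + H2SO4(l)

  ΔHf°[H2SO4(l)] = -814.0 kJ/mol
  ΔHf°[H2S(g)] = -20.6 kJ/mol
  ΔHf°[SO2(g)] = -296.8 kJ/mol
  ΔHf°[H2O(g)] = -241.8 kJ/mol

ΔH°rxn = Σ nΔHf°(products) − Σ nΔHf°(reactants).
Products: 1·(-241.8) + 1·(-296.8) + 1·(-814.0) = -1352.6
Reactants: 2·(-20.6) + 7/2·(+0.0) = -41.2
ΔH° = (-1352.6) − (-41.2) = -1311.4 kJ/mol

ΔH° = -1311.4 kJ/mol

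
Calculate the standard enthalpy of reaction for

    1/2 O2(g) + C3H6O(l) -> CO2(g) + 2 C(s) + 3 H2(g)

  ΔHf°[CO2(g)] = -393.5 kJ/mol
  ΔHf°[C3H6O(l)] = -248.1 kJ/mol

ΔH°rxn = Σ nΔHf°(products) − Σ nΔHf°(reactants).
Products: 1·(-393.5) + 2·(+0.0) + 3·(+0.0) = -393.5
Reactants: 1/2·(+0.0) + 1·(-248.1) = -248.1
ΔHrxn = (-393.5) − (-248.1) = -145.4 kJ/mol

ΔHrxn = -145.4 kJ/mol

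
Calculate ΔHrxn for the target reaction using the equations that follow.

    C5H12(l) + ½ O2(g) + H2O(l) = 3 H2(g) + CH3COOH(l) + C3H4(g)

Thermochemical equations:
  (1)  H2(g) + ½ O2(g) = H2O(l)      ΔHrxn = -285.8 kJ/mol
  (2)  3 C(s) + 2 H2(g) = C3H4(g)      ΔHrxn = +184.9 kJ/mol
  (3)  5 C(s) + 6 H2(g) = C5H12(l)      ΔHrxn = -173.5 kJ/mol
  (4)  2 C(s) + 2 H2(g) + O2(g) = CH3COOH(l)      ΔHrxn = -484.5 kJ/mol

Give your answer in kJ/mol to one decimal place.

(1) reversed: +285.8 kJ/mol
(2) as written: +184.9 kJ/mol
(3) reversed: +173.5 kJ/mol
(4) as written: -484.5 kJ/mol
Summing the manipulated equations, ΔHrxn = (+285.8) + (+184.9) + (+173.5) + (-484.5) = 159.7 kJ/mol

ΔHrxn = 159.7 kJ/mol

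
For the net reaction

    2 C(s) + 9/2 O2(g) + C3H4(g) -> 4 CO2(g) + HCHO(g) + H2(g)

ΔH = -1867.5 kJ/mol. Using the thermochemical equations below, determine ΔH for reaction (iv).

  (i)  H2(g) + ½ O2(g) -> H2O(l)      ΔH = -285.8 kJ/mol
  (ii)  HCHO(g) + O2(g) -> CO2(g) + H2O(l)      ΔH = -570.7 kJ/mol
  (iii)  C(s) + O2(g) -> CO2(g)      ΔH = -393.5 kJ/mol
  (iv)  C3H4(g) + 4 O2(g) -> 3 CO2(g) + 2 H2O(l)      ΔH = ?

ΔH = -1937.0 kJ/mol

(i) reversed (reverse to put H2(g) on the product side): +285.8 kJ/mol
(ii) reversed (HCHO(g) must end up as a product): +570.7 kJ/mol
(iii) × 2 (×2 to match 2 C(s) in the target): (2)·(-393.5) = -787.0 kJ/mol
(iv) as written (C3H4(g) already on the reactant side): contributes x
-1867.5 = (+285.8) + (+570.7) + (-787.0) + x
x = (-1867.5 − (+69.5)) / (1) = -1937.0 kJ/mol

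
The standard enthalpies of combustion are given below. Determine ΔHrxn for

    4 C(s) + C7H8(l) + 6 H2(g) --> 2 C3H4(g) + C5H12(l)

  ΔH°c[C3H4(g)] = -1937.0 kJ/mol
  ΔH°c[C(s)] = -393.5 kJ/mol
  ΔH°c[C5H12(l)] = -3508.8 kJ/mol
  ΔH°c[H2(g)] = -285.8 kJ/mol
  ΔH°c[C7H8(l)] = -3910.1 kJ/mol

ΔHrxn = 183.9 kJ/mol

Using ΔH = Σ nΔHc°(reactants) − Σ nΔHc°(products):
= [4·(-393.5) + 1·(-3910.1) + 6·(-285.8)] − [2·(-1937.0) + 1·(-3508.8)]
= 183.9 kJ/mol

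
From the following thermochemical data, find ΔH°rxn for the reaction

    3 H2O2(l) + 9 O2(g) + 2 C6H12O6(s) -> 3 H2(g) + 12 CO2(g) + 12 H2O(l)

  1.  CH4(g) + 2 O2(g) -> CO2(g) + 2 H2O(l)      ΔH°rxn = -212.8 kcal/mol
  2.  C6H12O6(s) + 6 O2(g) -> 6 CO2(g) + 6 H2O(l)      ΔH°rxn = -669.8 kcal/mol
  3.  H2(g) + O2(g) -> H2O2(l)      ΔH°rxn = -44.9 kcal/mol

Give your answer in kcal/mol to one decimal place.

eq. 1: not needed (CH4(g) appears nowhere else).
eq. 2 × 2 (×2 to match 2 C6H12O6(s) in the target): (2)·(-669.8) = -1339.6 kcal/mol
eq. 3 reversed and × 3 (reverse to put H2O2(l) on the reactant side; scale by 3 for the 3 H2O2(l)): (-3)·(-44.9) = +134.7 kcal/mol
By Hess's law, ΔH°rxn = (2)·(-669.8) + (-3)·(-44.9) = -1204.9 kcal/mol

ΔH°rxn = -1204.9 kcal/mol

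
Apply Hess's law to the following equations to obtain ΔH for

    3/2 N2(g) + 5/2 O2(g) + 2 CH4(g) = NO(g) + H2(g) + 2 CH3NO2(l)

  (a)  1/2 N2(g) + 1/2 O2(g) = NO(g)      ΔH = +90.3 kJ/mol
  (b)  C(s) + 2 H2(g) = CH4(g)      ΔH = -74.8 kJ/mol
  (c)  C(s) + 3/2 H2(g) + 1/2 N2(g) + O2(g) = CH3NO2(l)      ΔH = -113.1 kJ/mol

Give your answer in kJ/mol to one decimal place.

(a) as written (NO(g) already on the product side): +90.3 kJ/mol
(b) reversed and × 2 (CH4(g) must end up as a reactant; ×2 to match 2 CH4(g) in the target): (-2)·(-74.8) = +149.6 kJ/mol
(c) × 2 (scale by 2 for the 2 CH3NO2(l)): (2)·(-113.1) = -226.2 kJ/mol
ΔH = (1)·(+90.3) + (-2)·(-74.8) + (2)·(-113.1) = 13.7 kJ/mol

ΔH = 13.7 kJ/mol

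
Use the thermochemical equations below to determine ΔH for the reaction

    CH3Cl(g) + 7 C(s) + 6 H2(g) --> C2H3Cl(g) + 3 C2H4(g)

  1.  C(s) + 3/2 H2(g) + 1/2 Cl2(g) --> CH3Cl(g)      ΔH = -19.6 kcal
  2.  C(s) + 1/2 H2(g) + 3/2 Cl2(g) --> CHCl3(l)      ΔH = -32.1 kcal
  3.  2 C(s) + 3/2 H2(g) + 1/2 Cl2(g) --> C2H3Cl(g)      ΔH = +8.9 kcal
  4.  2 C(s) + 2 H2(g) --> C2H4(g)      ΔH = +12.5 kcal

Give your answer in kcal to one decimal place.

eq. 1 reversed: +19.6 kcal
eq. 2: not needed.
eq. 3 as written: +8.9 kcal
eq. 4 × 3: (3)·(+12.5) = +37.5 kcal
Summing the manipulated equations, ΔH = (-1)·(-19.6) + (1)·(+8.9) + (3)·(+12.5) = 66.0 kcal

ΔH = 66.0 kcal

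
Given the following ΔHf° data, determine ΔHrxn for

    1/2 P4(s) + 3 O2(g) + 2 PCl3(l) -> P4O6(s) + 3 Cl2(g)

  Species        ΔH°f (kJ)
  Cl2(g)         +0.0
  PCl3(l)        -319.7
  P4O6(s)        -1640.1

Products: 1·(-1640.1) + 3·(+0.0) = -1640.1
Reactants: 1/2·(+0.0) + 3·(+0.0) + 2·(-319.7) = -639.4
ΔHrxn = (-1640.1) − (-639.4) = -1000.7 kJ

ΔHrxn = -1000.7 kJ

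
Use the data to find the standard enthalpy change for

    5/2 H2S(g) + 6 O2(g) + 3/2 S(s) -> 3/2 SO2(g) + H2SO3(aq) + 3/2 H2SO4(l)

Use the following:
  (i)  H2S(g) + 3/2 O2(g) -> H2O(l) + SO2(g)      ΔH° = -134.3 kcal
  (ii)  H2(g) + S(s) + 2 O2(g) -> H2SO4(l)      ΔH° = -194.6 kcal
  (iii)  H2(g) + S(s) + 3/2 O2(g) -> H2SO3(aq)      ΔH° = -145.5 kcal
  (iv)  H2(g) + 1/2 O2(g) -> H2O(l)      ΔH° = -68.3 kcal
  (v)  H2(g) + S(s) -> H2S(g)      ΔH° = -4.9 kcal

ΔH° = -531.5 kcal

(i) × 3/2 (×3/2 to match 3/2 SO2(g) in the target): (3/2)·(-134.3) = -201.45 kcal
(ii) × 3/2 (×3/2 to match 3/2 H2SO4(l) in the target): (3/2)·(-194.6) = -291.9 kcal
(iii) as written (H2SO3(aq) already on the product side): -145.5 kcal
(iv) reversed and × 3/2: (-3/2)·(-68.3) = +102.45 kcal
(v) reversed: +4.9 kcal
Summing the manipulated equations, ΔH° = (3/2)·(-134.3) + (3/2)·(-194.6) + (1)·(-145.5) + (-3/2)·(-68.3) + (-1)·(-4.9) = -531.5 kcal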